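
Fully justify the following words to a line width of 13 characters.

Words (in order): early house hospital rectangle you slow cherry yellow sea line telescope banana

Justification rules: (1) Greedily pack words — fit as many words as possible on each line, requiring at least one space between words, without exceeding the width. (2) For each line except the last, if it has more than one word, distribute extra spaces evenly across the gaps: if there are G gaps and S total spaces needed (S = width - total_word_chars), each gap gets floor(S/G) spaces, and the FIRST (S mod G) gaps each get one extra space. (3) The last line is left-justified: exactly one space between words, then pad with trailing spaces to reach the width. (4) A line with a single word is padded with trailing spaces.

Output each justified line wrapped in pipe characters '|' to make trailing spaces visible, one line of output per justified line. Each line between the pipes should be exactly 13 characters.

Answer: |early   house|
|hospital     |
|rectangle you|
|slow   cherry|
|yellow    sea|
|line         |
|telescope    |
|banana       |

Derivation:
Line 1: ['early', 'house'] (min_width=11, slack=2)
Line 2: ['hospital'] (min_width=8, slack=5)
Line 3: ['rectangle', 'you'] (min_width=13, slack=0)
Line 4: ['slow', 'cherry'] (min_width=11, slack=2)
Line 5: ['yellow', 'sea'] (min_width=10, slack=3)
Line 6: ['line'] (min_width=4, slack=9)
Line 7: ['telescope'] (min_width=9, slack=4)
Line 8: ['banana'] (min_width=6, slack=7)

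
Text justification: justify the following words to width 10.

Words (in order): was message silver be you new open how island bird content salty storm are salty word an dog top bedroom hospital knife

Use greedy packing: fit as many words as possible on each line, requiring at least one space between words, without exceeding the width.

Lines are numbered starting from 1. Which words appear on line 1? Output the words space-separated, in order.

Answer: was

Derivation:
Line 1: ['was'] (min_width=3, slack=7)
Line 2: ['message'] (min_width=7, slack=3)
Line 3: ['silver', 'be'] (min_width=9, slack=1)
Line 4: ['you', 'new'] (min_width=7, slack=3)
Line 5: ['open', 'how'] (min_width=8, slack=2)
Line 6: ['island'] (min_width=6, slack=4)
Line 7: ['bird'] (min_width=4, slack=6)
Line 8: ['content'] (min_width=7, slack=3)
Line 9: ['salty'] (min_width=5, slack=5)
Line 10: ['storm', 'are'] (min_width=9, slack=1)
Line 11: ['salty', 'word'] (min_width=10, slack=0)
Line 12: ['an', 'dog', 'top'] (min_width=10, slack=0)
Line 13: ['bedroom'] (min_width=7, slack=3)
Line 14: ['hospital'] (min_width=8, slack=2)
Line 15: ['knife'] (min_width=5, slack=5)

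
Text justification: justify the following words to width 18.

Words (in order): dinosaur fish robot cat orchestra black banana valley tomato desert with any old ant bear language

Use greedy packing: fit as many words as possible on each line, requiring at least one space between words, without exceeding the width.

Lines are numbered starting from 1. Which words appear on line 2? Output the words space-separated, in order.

Line 1: ['dinosaur', 'fish'] (min_width=13, slack=5)
Line 2: ['robot', 'cat'] (min_width=9, slack=9)
Line 3: ['orchestra', 'black'] (min_width=15, slack=3)
Line 4: ['banana', 'valley'] (min_width=13, slack=5)
Line 5: ['tomato', 'desert', 'with'] (min_width=18, slack=0)
Line 6: ['any', 'old', 'ant', 'bear'] (min_width=16, slack=2)
Line 7: ['language'] (min_width=8, slack=10)

Answer: robot cat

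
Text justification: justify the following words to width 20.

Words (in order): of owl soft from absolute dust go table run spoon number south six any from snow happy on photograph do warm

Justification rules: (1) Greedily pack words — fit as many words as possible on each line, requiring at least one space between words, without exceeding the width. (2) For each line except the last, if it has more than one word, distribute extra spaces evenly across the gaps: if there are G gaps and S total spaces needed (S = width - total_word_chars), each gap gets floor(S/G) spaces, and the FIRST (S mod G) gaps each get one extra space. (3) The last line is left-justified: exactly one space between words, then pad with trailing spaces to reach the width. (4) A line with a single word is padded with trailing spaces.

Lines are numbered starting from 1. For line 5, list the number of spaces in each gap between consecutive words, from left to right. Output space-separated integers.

Line 1: ['of', 'owl', 'soft', 'from'] (min_width=16, slack=4)
Line 2: ['absolute', 'dust', 'go'] (min_width=16, slack=4)
Line 3: ['table', 'run', 'spoon'] (min_width=15, slack=5)
Line 4: ['number', 'south', 'six', 'any'] (min_width=20, slack=0)
Line 5: ['from', 'snow', 'happy', 'on'] (min_width=18, slack=2)
Line 6: ['photograph', 'do', 'warm'] (min_width=18, slack=2)

Answer: 2 2 1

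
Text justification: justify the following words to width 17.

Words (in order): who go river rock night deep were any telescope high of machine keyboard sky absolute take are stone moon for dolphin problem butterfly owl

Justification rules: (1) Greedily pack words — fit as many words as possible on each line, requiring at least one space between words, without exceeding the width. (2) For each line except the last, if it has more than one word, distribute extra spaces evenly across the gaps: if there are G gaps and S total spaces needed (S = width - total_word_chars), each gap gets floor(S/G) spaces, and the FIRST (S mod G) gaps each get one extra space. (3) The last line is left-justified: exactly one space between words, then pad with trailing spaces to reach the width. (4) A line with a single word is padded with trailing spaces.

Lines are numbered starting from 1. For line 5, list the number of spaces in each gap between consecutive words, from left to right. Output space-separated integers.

Answer: 6

Derivation:
Line 1: ['who', 'go', 'river', 'rock'] (min_width=17, slack=0)
Line 2: ['night', 'deep', 'were'] (min_width=15, slack=2)
Line 3: ['any', 'telescope'] (min_width=13, slack=4)
Line 4: ['high', 'of', 'machine'] (min_width=15, slack=2)
Line 5: ['keyboard', 'sky'] (min_width=12, slack=5)
Line 6: ['absolute', 'take', 'are'] (min_width=17, slack=0)
Line 7: ['stone', 'moon', 'for'] (min_width=14, slack=3)
Line 8: ['dolphin', 'problem'] (min_width=15, slack=2)
Line 9: ['butterfly', 'owl'] (min_width=13, slack=4)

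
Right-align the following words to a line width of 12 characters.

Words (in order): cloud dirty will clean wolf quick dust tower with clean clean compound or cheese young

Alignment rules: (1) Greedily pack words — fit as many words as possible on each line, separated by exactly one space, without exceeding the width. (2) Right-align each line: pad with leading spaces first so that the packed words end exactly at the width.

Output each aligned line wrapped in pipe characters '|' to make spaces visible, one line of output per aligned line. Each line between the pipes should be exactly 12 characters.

Line 1: ['cloud', 'dirty'] (min_width=11, slack=1)
Line 2: ['will', 'clean'] (min_width=10, slack=2)
Line 3: ['wolf', 'quick'] (min_width=10, slack=2)
Line 4: ['dust', 'tower'] (min_width=10, slack=2)
Line 5: ['with', 'clean'] (min_width=10, slack=2)
Line 6: ['clean'] (min_width=5, slack=7)
Line 7: ['compound', 'or'] (min_width=11, slack=1)
Line 8: ['cheese', 'young'] (min_width=12, slack=0)

Answer: | cloud dirty|
|  will clean|
|  wolf quick|
|  dust tower|
|  with clean|
|       clean|
| compound or|
|cheese young|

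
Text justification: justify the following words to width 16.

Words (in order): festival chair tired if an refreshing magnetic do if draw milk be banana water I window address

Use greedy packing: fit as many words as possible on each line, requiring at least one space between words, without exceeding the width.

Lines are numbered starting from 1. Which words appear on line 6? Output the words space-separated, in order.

Line 1: ['festival', 'chair'] (min_width=14, slack=2)
Line 2: ['tired', 'if', 'an'] (min_width=11, slack=5)
Line 3: ['refreshing'] (min_width=10, slack=6)
Line 4: ['magnetic', 'do', 'if'] (min_width=14, slack=2)
Line 5: ['draw', 'milk', 'be'] (min_width=12, slack=4)
Line 6: ['banana', 'water', 'I'] (min_width=14, slack=2)
Line 7: ['window', 'address'] (min_width=14, slack=2)

Answer: banana water I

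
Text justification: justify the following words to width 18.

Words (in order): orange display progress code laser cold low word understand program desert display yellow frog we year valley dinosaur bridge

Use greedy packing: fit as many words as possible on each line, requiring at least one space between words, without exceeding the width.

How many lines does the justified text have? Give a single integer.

Line 1: ['orange', 'display'] (min_width=14, slack=4)
Line 2: ['progress', 'code'] (min_width=13, slack=5)
Line 3: ['laser', 'cold', 'low'] (min_width=14, slack=4)
Line 4: ['word', 'understand'] (min_width=15, slack=3)
Line 5: ['program', 'desert'] (min_width=14, slack=4)
Line 6: ['display', 'yellow'] (min_width=14, slack=4)
Line 7: ['frog', 'we', 'year'] (min_width=12, slack=6)
Line 8: ['valley', 'dinosaur'] (min_width=15, slack=3)
Line 9: ['bridge'] (min_width=6, slack=12)
Total lines: 9

Answer: 9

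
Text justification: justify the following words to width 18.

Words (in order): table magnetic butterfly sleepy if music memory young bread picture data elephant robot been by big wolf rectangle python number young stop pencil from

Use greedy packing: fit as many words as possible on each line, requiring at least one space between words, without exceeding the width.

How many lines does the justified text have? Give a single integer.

Answer: 10

Derivation:
Line 1: ['table', 'magnetic'] (min_width=14, slack=4)
Line 2: ['butterfly', 'sleepy'] (min_width=16, slack=2)
Line 3: ['if', 'music', 'memory'] (min_width=15, slack=3)
Line 4: ['young', 'bread'] (min_width=11, slack=7)
Line 5: ['picture', 'data'] (min_width=12, slack=6)
Line 6: ['elephant', 'robot'] (min_width=14, slack=4)
Line 7: ['been', 'by', 'big', 'wolf'] (min_width=16, slack=2)
Line 8: ['rectangle', 'python'] (min_width=16, slack=2)
Line 9: ['number', 'young', 'stop'] (min_width=17, slack=1)
Line 10: ['pencil', 'from'] (min_width=11, slack=7)
Total lines: 10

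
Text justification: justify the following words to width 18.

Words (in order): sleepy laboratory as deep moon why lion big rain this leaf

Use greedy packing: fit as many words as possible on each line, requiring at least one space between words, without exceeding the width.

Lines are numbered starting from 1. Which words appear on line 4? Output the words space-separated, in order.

Answer: leaf

Derivation:
Line 1: ['sleepy', 'laboratory'] (min_width=17, slack=1)
Line 2: ['as', 'deep', 'moon', 'why'] (min_width=16, slack=2)
Line 3: ['lion', 'big', 'rain', 'this'] (min_width=18, slack=0)
Line 4: ['leaf'] (min_width=4, slack=14)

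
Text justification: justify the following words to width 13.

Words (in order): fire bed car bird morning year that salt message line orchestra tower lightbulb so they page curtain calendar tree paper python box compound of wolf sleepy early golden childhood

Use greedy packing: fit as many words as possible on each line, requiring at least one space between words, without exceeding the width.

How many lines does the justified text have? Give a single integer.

Answer: 17

Derivation:
Line 1: ['fire', 'bed', 'car'] (min_width=12, slack=1)
Line 2: ['bird', 'morning'] (min_width=12, slack=1)
Line 3: ['year', 'that'] (min_width=9, slack=4)
Line 4: ['salt', 'message'] (min_width=12, slack=1)
Line 5: ['line'] (min_width=4, slack=9)
Line 6: ['orchestra'] (min_width=9, slack=4)
Line 7: ['tower'] (min_width=5, slack=8)
Line 8: ['lightbulb', 'so'] (min_width=12, slack=1)
Line 9: ['they', 'page'] (min_width=9, slack=4)
Line 10: ['curtain'] (min_width=7, slack=6)
Line 11: ['calendar', 'tree'] (min_width=13, slack=0)
Line 12: ['paper', 'python'] (min_width=12, slack=1)
Line 13: ['box', 'compound'] (min_width=12, slack=1)
Line 14: ['of', 'wolf'] (min_width=7, slack=6)
Line 15: ['sleepy', 'early'] (min_width=12, slack=1)
Line 16: ['golden'] (min_width=6, slack=7)
Line 17: ['childhood'] (min_width=9, slack=4)
Total lines: 17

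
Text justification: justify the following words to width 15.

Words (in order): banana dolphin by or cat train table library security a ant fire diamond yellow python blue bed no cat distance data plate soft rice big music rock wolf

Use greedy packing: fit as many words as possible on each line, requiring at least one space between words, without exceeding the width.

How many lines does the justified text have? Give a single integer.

Answer: 11

Derivation:
Line 1: ['banana', 'dolphin'] (min_width=14, slack=1)
Line 2: ['by', 'or', 'cat', 'train'] (min_width=15, slack=0)
Line 3: ['table', 'library'] (min_width=13, slack=2)
Line 4: ['security', 'a', 'ant'] (min_width=14, slack=1)
Line 5: ['fire', 'diamond'] (min_width=12, slack=3)
Line 6: ['yellow', 'python'] (min_width=13, slack=2)
Line 7: ['blue', 'bed', 'no', 'cat'] (min_width=15, slack=0)
Line 8: ['distance', 'data'] (min_width=13, slack=2)
Line 9: ['plate', 'soft', 'rice'] (min_width=15, slack=0)
Line 10: ['big', 'music', 'rock'] (min_width=14, slack=1)
Line 11: ['wolf'] (min_width=4, slack=11)
Total lines: 11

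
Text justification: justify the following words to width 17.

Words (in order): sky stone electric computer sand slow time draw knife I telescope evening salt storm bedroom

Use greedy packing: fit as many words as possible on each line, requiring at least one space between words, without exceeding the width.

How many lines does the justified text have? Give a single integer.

Answer: 7

Derivation:
Line 1: ['sky', 'stone'] (min_width=9, slack=8)
Line 2: ['electric', 'computer'] (min_width=17, slack=0)
Line 3: ['sand', 'slow', 'time'] (min_width=14, slack=3)
Line 4: ['draw', 'knife', 'I'] (min_width=12, slack=5)
Line 5: ['telescope', 'evening'] (min_width=17, slack=0)
Line 6: ['salt', 'storm'] (min_width=10, slack=7)
Line 7: ['bedroom'] (min_width=7, slack=10)
Total lines: 7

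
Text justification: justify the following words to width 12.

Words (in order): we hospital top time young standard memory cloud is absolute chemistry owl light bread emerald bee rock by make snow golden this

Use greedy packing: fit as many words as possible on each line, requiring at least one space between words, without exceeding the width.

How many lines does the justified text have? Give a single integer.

Answer: 13

Derivation:
Line 1: ['we', 'hospital'] (min_width=11, slack=1)
Line 2: ['top', 'time'] (min_width=8, slack=4)
Line 3: ['young'] (min_width=5, slack=7)
Line 4: ['standard'] (min_width=8, slack=4)
Line 5: ['memory', 'cloud'] (min_width=12, slack=0)
Line 6: ['is', 'absolute'] (min_width=11, slack=1)
Line 7: ['chemistry'] (min_width=9, slack=3)
Line 8: ['owl', 'light'] (min_width=9, slack=3)
Line 9: ['bread'] (min_width=5, slack=7)
Line 10: ['emerald', 'bee'] (min_width=11, slack=1)
Line 11: ['rock', 'by', 'make'] (min_width=12, slack=0)
Line 12: ['snow', 'golden'] (min_width=11, slack=1)
Line 13: ['this'] (min_width=4, slack=8)
Total lines: 13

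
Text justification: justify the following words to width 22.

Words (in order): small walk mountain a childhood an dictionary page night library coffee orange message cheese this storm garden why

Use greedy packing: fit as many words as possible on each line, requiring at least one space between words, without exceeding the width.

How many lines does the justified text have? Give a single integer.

Answer: 6

Derivation:
Line 1: ['small', 'walk', 'mountain', 'a'] (min_width=21, slack=1)
Line 2: ['childhood', 'an'] (min_width=12, slack=10)
Line 3: ['dictionary', 'page', 'night'] (min_width=21, slack=1)
Line 4: ['library', 'coffee', 'orange'] (min_width=21, slack=1)
Line 5: ['message', 'cheese', 'this'] (min_width=19, slack=3)
Line 6: ['storm', 'garden', 'why'] (min_width=16, slack=6)
Total lines: 6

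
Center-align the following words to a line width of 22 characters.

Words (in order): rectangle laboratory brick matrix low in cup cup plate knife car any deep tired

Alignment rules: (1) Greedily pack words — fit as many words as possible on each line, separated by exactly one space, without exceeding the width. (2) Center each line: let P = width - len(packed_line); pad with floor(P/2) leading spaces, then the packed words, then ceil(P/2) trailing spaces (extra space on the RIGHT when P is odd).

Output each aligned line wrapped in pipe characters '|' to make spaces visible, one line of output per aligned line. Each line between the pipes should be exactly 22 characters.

Answer: | rectangle laboratory |
| brick matrix low in  |
| cup cup plate knife  |
|  car any deep tired  |

Derivation:
Line 1: ['rectangle', 'laboratory'] (min_width=20, slack=2)
Line 2: ['brick', 'matrix', 'low', 'in'] (min_width=19, slack=3)
Line 3: ['cup', 'cup', 'plate', 'knife'] (min_width=19, slack=3)
Line 4: ['car', 'any', 'deep', 'tired'] (min_width=18, slack=4)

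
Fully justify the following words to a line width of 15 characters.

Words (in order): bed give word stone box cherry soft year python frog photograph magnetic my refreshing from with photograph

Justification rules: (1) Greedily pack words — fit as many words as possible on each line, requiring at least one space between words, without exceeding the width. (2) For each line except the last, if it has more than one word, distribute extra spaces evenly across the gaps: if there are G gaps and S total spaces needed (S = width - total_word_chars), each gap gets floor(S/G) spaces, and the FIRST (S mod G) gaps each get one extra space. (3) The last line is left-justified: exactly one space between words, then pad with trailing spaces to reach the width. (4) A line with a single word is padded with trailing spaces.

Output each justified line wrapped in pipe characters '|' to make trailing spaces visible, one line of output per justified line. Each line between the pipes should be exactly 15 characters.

Line 1: ['bed', 'give', 'word'] (min_width=13, slack=2)
Line 2: ['stone', 'box'] (min_width=9, slack=6)
Line 3: ['cherry', 'soft'] (min_width=11, slack=4)
Line 4: ['year', 'python'] (min_width=11, slack=4)
Line 5: ['frog', 'photograph'] (min_width=15, slack=0)
Line 6: ['magnetic', 'my'] (min_width=11, slack=4)
Line 7: ['refreshing', 'from'] (min_width=15, slack=0)
Line 8: ['with', 'photograph'] (min_width=15, slack=0)

Answer: |bed  give  word|
|stone       box|
|cherry     soft|
|year     python|
|frog photograph|
|magnetic     my|
|refreshing from|
|with photograph|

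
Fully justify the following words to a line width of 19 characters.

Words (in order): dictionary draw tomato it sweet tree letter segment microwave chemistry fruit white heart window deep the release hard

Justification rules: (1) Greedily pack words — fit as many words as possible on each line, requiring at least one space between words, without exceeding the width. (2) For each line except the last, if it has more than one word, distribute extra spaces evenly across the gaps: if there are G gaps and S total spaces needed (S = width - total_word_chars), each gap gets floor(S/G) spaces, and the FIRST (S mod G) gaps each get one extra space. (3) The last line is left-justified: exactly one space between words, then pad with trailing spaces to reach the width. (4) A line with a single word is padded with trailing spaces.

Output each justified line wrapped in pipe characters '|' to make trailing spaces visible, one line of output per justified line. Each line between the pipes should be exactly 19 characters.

Line 1: ['dictionary', 'draw'] (min_width=15, slack=4)
Line 2: ['tomato', 'it', 'sweet'] (min_width=15, slack=4)
Line 3: ['tree', 'letter', 'segment'] (min_width=19, slack=0)
Line 4: ['microwave', 'chemistry'] (min_width=19, slack=0)
Line 5: ['fruit', 'white', 'heart'] (min_width=17, slack=2)
Line 6: ['window', 'deep', 'the'] (min_width=15, slack=4)
Line 7: ['release', 'hard'] (min_width=12, slack=7)

Answer: |dictionary     draw|
|tomato   it   sweet|
|tree letter segment|
|microwave chemistry|
|fruit  white  heart|
|window   deep   the|
|release hard       |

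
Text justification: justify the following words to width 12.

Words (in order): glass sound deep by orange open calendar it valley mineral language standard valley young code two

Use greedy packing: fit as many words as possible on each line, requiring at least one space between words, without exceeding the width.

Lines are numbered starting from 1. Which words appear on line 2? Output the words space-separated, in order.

Answer: deep by

Derivation:
Line 1: ['glass', 'sound'] (min_width=11, slack=1)
Line 2: ['deep', 'by'] (min_width=7, slack=5)
Line 3: ['orange', 'open'] (min_width=11, slack=1)
Line 4: ['calendar', 'it'] (min_width=11, slack=1)
Line 5: ['valley'] (min_width=6, slack=6)
Line 6: ['mineral'] (min_width=7, slack=5)
Line 7: ['language'] (min_width=8, slack=4)
Line 8: ['standard'] (min_width=8, slack=4)
Line 9: ['valley', 'young'] (min_width=12, slack=0)
Line 10: ['code', 'two'] (min_width=8, slack=4)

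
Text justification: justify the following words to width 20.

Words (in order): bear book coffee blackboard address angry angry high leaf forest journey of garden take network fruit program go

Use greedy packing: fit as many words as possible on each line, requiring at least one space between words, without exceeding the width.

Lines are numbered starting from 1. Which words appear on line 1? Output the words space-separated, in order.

Line 1: ['bear', 'book', 'coffee'] (min_width=16, slack=4)
Line 2: ['blackboard', 'address'] (min_width=18, slack=2)
Line 3: ['angry', 'angry', 'high'] (min_width=16, slack=4)
Line 4: ['leaf', 'forest', 'journey'] (min_width=19, slack=1)
Line 5: ['of', 'garden', 'take'] (min_width=14, slack=6)
Line 6: ['network', 'fruit'] (min_width=13, slack=7)
Line 7: ['program', 'go'] (min_width=10, slack=10)

Answer: bear book coffee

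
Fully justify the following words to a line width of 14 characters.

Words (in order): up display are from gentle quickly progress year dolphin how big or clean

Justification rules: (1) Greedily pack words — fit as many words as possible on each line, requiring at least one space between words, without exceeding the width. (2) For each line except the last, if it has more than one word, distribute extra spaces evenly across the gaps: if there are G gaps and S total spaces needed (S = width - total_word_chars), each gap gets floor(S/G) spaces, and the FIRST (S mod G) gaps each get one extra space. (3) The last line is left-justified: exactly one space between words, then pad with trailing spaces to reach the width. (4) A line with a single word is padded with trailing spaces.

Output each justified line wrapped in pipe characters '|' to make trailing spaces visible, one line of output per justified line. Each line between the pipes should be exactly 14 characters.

Answer: |up display are|
|from    gentle|
|quickly       |
|progress  year|
|dolphin    how|
|big or clean  |

Derivation:
Line 1: ['up', 'display', 'are'] (min_width=14, slack=0)
Line 2: ['from', 'gentle'] (min_width=11, slack=3)
Line 3: ['quickly'] (min_width=7, slack=7)
Line 4: ['progress', 'year'] (min_width=13, slack=1)
Line 5: ['dolphin', 'how'] (min_width=11, slack=3)
Line 6: ['big', 'or', 'clean'] (min_width=12, slack=2)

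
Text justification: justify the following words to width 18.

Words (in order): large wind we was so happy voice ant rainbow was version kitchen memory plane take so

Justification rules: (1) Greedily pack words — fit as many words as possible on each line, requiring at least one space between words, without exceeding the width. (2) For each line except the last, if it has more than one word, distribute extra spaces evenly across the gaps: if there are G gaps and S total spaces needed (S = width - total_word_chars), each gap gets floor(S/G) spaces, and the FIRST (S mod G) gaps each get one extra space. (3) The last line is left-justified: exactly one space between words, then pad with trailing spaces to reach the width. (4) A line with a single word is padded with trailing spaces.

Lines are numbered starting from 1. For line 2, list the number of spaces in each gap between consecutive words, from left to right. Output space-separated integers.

Answer: 1 1 1

Derivation:
Line 1: ['large', 'wind', 'we', 'was'] (min_width=17, slack=1)
Line 2: ['so', 'happy', 'voice', 'ant'] (min_width=18, slack=0)
Line 3: ['rainbow', 'was'] (min_width=11, slack=7)
Line 4: ['version', 'kitchen'] (min_width=15, slack=3)
Line 5: ['memory', 'plane', 'take'] (min_width=17, slack=1)
Line 6: ['so'] (min_width=2, slack=16)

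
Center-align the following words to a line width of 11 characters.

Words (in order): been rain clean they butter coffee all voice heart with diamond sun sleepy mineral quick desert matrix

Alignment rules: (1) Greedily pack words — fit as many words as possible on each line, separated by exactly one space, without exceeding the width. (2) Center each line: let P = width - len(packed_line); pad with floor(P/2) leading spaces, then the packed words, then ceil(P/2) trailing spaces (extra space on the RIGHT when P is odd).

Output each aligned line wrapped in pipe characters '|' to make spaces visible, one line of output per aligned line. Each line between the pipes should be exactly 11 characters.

Line 1: ['been', 'rain'] (min_width=9, slack=2)
Line 2: ['clean', 'they'] (min_width=10, slack=1)
Line 3: ['butter'] (min_width=6, slack=5)
Line 4: ['coffee', 'all'] (min_width=10, slack=1)
Line 5: ['voice', 'heart'] (min_width=11, slack=0)
Line 6: ['with'] (min_width=4, slack=7)
Line 7: ['diamond', 'sun'] (min_width=11, slack=0)
Line 8: ['sleepy'] (min_width=6, slack=5)
Line 9: ['mineral'] (min_width=7, slack=4)
Line 10: ['quick'] (min_width=5, slack=6)
Line 11: ['desert'] (min_width=6, slack=5)
Line 12: ['matrix'] (min_width=6, slack=5)

Answer: | been rain |
|clean they |
|  butter   |
|coffee all |
|voice heart|
|   with    |
|diamond sun|
|  sleepy   |
|  mineral  |
|   quick   |
|  desert   |
|  matrix   |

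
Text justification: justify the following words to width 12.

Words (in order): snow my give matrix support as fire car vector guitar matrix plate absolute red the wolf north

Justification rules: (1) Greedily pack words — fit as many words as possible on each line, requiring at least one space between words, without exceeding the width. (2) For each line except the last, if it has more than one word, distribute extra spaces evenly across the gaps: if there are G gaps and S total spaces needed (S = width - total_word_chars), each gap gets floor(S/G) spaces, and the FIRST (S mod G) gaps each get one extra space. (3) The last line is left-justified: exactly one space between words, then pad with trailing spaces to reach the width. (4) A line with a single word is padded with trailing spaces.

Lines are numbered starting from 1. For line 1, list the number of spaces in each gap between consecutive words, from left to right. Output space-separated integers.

Answer: 1 1

Derivation:
Line 1: ['snow', 'my', 'give'] (min_width=12, slack=0)
Line 2: ['matrix'] (min_width=6, slack=6)
Line 3: ['support', 'as'] (min_width=10, slack=2)
Line 4: ['fire', 'car'] (min_width=8, slack=4)
Line 5: ['vector'] (min_width=6, slack=6)
Line 6: ['guitar'] (min_width=6, slack=6)
Line 7: ['matrix', 'plate'] (min_width=12, slack=0)
Line 8: ['absolute', 'red'] (min_width=12, slack=0)
Line 9: ['the', 'wolf'] (min_width=8, slack=4)
Line 10: ['north'] (min_width=5, slack=7)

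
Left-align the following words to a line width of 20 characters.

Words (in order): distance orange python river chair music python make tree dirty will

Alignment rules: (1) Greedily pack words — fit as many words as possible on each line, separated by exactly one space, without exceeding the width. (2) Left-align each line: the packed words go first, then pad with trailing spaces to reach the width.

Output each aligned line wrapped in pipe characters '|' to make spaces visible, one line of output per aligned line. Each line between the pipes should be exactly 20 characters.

Answer: |distance orange     |
|python river chair  |
|music python make   |
|tree dirty will     |

Derivation:
Line 1: ['distance', 'orange'] (min_width=15, slack=5)
Line 2: ['python', 'river', 'chair'] (min_width=18, slack=2)
Line 3: ['music', 'python', 'make'] (min_width=17, slack=3)
Line 4: ['tree', 'dirty', 'will'] (min_width=15, slack=5)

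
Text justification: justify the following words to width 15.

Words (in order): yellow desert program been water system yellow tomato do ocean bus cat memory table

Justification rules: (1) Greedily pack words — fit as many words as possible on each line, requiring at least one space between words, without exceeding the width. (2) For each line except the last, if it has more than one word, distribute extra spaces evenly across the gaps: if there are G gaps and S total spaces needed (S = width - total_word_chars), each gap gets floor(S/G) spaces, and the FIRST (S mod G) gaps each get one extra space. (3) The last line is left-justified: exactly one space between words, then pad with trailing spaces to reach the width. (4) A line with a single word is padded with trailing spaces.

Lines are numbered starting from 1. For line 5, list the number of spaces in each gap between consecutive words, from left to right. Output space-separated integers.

Line 1: ['yellow', 'desert'] (min_width=13, slack=2)
Line 2: ['program', 'been'] (min_width=12, slack=3)
Line 3: ['water', 'system'] (min_width=12, slack=3)
Line 4: ['yellow', 'tomato'] (min_width=13, slack=2)
Line 5: ['do', 'ocean', 'bus'] (min_width=12, slack=3)
Line 6: ['cat', 'memory'] (min_width=10, slack=5)
Line 7: ['table'] (min_width=5, slack=10)

Answer: 3 2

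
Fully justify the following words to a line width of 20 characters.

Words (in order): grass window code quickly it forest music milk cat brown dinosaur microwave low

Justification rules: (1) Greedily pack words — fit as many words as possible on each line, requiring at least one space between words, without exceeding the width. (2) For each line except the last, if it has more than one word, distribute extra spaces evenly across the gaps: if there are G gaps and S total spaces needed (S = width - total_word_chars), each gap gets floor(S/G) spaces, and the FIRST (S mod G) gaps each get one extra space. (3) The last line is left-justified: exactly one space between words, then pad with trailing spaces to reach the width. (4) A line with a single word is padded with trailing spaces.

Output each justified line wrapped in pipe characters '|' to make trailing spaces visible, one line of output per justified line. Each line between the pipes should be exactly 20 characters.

Answer: |grass   window  code|
|quickly   it  forest|
|music milk cat brown|
|dinosaur   microwave|
|low                 |

Derivation:
Line 1: ['grass', 'window', 'code'] (min_width=17, slack=3)
Line 2: ['quickly', 'it', 'forest'] (min_width=17, slack=3)
Line 3: ['music', 'milk', 'cat', 'brown'] (min_width=20, slack=0)
Line 4: ['dinosaur', 'microwave'] (min_width=18, slack=2)
Line 5: ['low'] (min_width=3, slack=17)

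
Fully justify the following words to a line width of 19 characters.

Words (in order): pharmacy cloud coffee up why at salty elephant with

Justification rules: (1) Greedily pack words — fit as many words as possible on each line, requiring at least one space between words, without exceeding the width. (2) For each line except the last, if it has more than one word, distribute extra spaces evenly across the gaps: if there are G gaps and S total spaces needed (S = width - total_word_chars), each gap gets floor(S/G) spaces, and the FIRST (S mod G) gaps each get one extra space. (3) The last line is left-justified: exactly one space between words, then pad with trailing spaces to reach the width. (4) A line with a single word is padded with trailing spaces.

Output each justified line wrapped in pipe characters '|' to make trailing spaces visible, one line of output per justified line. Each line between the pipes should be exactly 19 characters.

Line 1: ['pharmacy', 'cloud'] (min_width=14, slack=5)
Line 2: ['coffee', 'up', 'why', 'at'] (min_width=16, slack=3)
Line 3: ['salty', 'elephant', 'with'] (min_width=19, slack=0)

Answer: |pharmacy      cloud|
|coffee  up  why  at|
|salty elephant with|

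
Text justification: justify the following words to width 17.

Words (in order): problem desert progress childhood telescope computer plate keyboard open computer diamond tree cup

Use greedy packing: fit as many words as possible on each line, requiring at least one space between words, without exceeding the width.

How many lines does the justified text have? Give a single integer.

Line 1: ['problem', 'desert'] (min_width=14, slack=3)
Line 2: ['progress'] (min_width=8, slack=9)
Line 3: ['childhood'] (min_width=9, slack=8)
Line 4: ['telescope'] (min_width=9, slack=8)
Line 5: ['computer', 'plate'] (min_width=14, slack=3)
Line 6: ['keyboard', 'open'] (min_width=13, slack=4)
Line 7: ['computer', 'diamond'] (min_width=16, slack=1)
Line 8: ['tree', 'cup'] (min_width=8, slack=9)
Total lines: 8

Answer: 8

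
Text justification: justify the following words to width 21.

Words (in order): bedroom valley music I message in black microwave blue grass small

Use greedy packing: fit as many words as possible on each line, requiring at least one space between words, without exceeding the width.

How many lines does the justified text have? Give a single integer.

Answer: 4

Derivation:
Line 1: ['bedroom', 'valley', 'music'] (min_width=20, slack=1)
Line 2: ['I', 'message', 'in', 'black'] (min_width=18, slack=3)
Line 3: ['microwave', 'blue', 'grass'] (min_width=20, slack=1)
Line 4: ['small'] (min_width=5, slack=16)
Total lines: 4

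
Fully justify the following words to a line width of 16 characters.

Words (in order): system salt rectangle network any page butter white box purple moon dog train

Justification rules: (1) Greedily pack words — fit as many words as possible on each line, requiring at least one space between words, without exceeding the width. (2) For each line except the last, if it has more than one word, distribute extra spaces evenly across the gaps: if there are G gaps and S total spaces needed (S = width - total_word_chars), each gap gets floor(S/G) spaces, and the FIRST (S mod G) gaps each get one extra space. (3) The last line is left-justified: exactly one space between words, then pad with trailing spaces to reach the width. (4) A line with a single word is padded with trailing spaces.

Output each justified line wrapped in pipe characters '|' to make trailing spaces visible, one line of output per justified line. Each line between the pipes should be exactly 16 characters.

Line 1: ['system', 'salt'] (min_width=11, slack=5)
Line 2: ['rectangle'] (min_width=9, slack=7)
Line 3: ['network', 'any', 'page'] (min_width=16, slack=0)
Line 4: ['butter', 'white', 'box'] (min_width=16, slack=0)
Line 5: ['purple', 'moon', 'dog'] (min_width=15, slack=1)
Line 6: ['train'] (min_width=5, slack=11)

Answer: |system      salt|
|rectangle       |
|network any page|
|butter white box|
|purple  moon dog|
|train           |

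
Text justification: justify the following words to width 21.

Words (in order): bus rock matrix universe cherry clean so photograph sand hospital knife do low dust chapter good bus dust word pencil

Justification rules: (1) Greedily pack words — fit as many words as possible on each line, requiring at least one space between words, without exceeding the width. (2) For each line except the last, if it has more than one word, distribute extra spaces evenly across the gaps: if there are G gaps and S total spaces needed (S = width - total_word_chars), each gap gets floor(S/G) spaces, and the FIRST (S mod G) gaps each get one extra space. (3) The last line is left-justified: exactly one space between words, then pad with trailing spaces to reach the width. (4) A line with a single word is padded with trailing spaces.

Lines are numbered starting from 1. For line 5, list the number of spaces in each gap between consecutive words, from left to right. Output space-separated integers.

Line 1: ['bus', 'rock', 'matrix'] (min_width=15, slack=6)
Line 2: ['universe', 'cherry', 'clean'] (min_width=21, slack=0)
Line 3: ['so', 'photograph', 'sand'] (min_width=18, slack=3)
Line 4: ['hospital', 'knife', 'do', 'low'] (min_width=21, slack=0)
Line 5: ['dust', 'chapter', 'good', 'bus'] (min_width=21, slack=0)
Line 6: ['dust', 'word', 'pencil'] (min_width=16, slack=5)

Answer: 1 1 1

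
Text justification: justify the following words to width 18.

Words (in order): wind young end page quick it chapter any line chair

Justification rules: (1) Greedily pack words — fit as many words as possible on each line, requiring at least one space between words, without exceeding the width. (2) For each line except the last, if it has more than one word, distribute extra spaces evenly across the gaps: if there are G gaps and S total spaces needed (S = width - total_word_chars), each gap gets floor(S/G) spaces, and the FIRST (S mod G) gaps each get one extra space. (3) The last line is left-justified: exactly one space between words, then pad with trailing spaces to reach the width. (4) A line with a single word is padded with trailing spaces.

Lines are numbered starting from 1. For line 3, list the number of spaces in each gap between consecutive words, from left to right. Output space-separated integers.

Answer: 2 2

Derivation:
Line 1: ['wind', 'young', 'end'] (min_width=14, slack=4)
Line 2: ['page', 'quick', 'it'] (min_width=13, slack=5)
Line 3: ['chapter', 'any', 'line'] (min_width=16, slack=2)
Line 4: ['chair'] (min_width=5, slack=13)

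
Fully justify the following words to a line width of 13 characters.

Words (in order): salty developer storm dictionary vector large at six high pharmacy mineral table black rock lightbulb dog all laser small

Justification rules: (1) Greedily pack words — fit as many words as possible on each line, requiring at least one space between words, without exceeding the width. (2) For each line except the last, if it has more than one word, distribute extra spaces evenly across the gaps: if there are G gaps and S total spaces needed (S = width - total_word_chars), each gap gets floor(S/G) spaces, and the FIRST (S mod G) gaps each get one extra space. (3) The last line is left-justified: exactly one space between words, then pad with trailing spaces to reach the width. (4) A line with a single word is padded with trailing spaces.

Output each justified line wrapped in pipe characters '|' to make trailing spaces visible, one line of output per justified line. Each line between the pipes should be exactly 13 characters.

Answer: |salty        |
|developer    |
|storm        |
|dictionary   |
|vector  large|
|at  six  high|
|pharmacy     |
|mineral table|
|black    rock|
|lightbulb dog|
|all     laser|
|small        |

Derivation:
Line 1: ['salty'] (min_width=5, slack=8)
Line 2: ['developer'] (min_width=9, slack=4)
Line 3: ['storm'] (min_width=5, slack=8)
Line 4: ['dictionary'] (min_width=10, slack=3)
Line 5: ['vector', 'large'] (min_width=12, slack=1)
Line 6: ['at', 'six', 'high'] (min_width=11, slack=2)
Line 7: ['pharmacy'] (min_width=8, slack=5)
Line 8: ['mineral', 'table'] (min_width=13, slack=0)
Line 9: ['black', 'rock'] (min_width=10, slack=3)
Line 10: ['lightbulb', 'dog'] (min_width=13, slack=0)
Line 11: ['all', 'laser'] (min_width=9, slack=4)
Line 12: ['small'] (min_width=5, slack=8)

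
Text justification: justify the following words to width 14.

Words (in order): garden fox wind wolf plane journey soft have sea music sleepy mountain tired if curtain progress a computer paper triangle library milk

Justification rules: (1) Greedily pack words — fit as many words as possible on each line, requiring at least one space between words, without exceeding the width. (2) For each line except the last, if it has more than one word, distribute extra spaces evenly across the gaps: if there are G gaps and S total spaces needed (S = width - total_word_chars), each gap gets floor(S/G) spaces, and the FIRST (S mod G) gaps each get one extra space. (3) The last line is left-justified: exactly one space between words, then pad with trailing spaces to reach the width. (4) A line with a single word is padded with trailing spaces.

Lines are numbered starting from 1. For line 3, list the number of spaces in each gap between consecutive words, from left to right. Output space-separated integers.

Line 1: ['garden', 'fox'] (min_width=10, slack=4)
Line 2: ['wind', 'wolf'] (min_width=9, slack=5)
Line 3: ['plane', 'journey'] (min_width=13, slack=1)
Line 4: ['soft', 'have', 'sea'] (min_width=13, slack=1)
Line 5: ['music', 'sleepy'] (min_width=12, slack=2)
Line 6: ['mountain', 'tired'] (min_width=14, slack=0)
Line 7: ['if', 'curtain'] (min_width=10, slack=4)
Line 8: ['progress', 'a'] (min_width=10, slack=4)
Line 9: ['computer', 'paper'] (min_width=14, slack=0)
Line 10: ['triangle'] (min_width=8, slack=6)
Line 11: ['library', 'milk'] (min_width=12, slack=2)

Answer: 2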